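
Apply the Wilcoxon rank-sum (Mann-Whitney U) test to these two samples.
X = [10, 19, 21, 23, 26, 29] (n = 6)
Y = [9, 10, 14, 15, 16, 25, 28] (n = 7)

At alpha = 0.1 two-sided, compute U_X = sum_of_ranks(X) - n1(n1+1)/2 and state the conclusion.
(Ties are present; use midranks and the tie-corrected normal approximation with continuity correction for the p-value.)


Step 1: Combine and sort all 13 observations; assign midranks.
sorted (value, group): (9,Y), (10,X), (10,Y), (14,Y), (15,Y), (16,Y), (19,X), (21,X), (23,X), (25,Y), (26,X), (28,Y), (29,X)
ranks: 9->1, 10->2.5, 10->2.5, 14->4, 15->5, 16->6, 19->7, 21->8, 23->9, 25->10, 26->11, 28->12, 29->13
Step 2: Rank sum for X: R1 = 2.5 + 7 + 8 + 9 + 11 + 13 = 50.5.
Step 3: U_X = R1 - n1(n1+1)/2 = 50.5 - 6*7/2 = 50.5 - 21 = 29.5.
       U_Y = n1*n2 - U_X = 42 - 29.5 = 12.5.
Step 4: Ties are present, so use the tie-corrected normal approximation (with continuity correction) for the p-value.
Step 5: p-value = 0.252445; compare to alpha = 0.1. fail to reject H0.

U_X = 29.5, p = 0.252445, fail to reject H0 at alpha = 0.1.


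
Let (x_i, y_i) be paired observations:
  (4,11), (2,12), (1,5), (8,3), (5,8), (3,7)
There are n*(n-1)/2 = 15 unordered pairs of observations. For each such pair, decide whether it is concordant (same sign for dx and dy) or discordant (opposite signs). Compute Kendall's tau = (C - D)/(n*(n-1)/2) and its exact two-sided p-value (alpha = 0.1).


Step 1: Enumerate the 15 unordered pairs (i,j) with i<j and classify each by sign(x_j-x_i) * sign(y_j-y_i).
  (1,2):dx=-2,dy=+1->D; (1,3):dx=-3,dy=-6->C; (1,4):dx=+4,dy=-8->D; (1,5):dx=+1,dy=-3->D
  (1,6):dx=-1,dy=-4->C; (2,3):dx=-1,dy=-7->C; (2,4):dx=+6,dy=-9->D; (2,5):dx=+3,dy=-4->D
  (2,6):dx=+1,dy=-5->D; (3,4):dx=+7,dy=-2->D; (3,5):dx=+4,dy=+3->C; (3,6):dx=+2,dy=+2->C
  (4,5):dx=-3,dy=+5->D; (4,6):dx=-5,dy=+4->D; (5,6):dx=-2,dy=-1->C
Step 2: C = 6, D = 9, total pairs = 15.
Step 3: tau = (C - D)/(n(n-1)/2) = (6 - 9)/15 = -0.200000.
Step 4: Exact two-sided p-value (enumerate n! = 720 permutations of y under H0): p = 0.719444.
Step 5: alpha = 0.1. fail to reject H0.

tau_b = -0.2000 (C=6, D=9), p = 0.719444, fail to reject H0.


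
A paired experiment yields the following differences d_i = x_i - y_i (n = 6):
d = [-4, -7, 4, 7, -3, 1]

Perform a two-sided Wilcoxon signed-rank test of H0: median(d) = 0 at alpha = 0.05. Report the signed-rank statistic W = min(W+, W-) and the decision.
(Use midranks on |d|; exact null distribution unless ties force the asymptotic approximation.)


Step 1: Drop any zero differences (none here) and take |d_i|.
|d| = [4, 7, 4, 7, 3, 1]
Step 2: Midrank |d_i| (ties get averaged ranks).
ranks: |4|->3.5, |7|->5.5, |4|->3.5, |7|->5.5, |3|->2, |1|->1
Step 3: Attach original signs; sum ranks with positive sign and with negative sign.
W+ = 3.5 + 5.5 + 1 = 10
W- = 3.5 + 5.5 + 2 = 11
(Check: W+ + W- = 21 should equal n(n+1)/2 = 21.)
Step 4: Test statistic W = min(W+, W-) = 10.
Step 5: Ties in |d|, so use the tie-corrected normal approximation.
        E[W] = n(n+1)/4 = 6*7/4 = 10.5.
        Tie groups: |d|=4 (t=2), |d|=7 (t=2); sum(t^3 - t) = 12.
        Var[W] = n(n+1)(2n+1)/24 - sum(t^3-t)/48 = 546/24 - 12/48 = 22.5.
        z = (W - E[W]) / sqrt(Var[W]) = (10 - 10.5) / 4.7434 = -0.1054.
        Two-sided p = 2*Phi(z) = 0.916051.
Step 6: alpha = 0.05. fail to reject H0.

W+ = 10, W- = 11, W = min = 10, p = 0.916051, fail to reject H0.


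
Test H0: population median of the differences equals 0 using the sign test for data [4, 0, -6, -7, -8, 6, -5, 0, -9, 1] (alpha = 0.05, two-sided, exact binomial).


Step 1: Discard zero differences. Original n = 10; n_eff = number of nonzero differences = 8.
Nonzero differences (with sign): +4, -6, -7, -8, +6, -5, -9, +1
Step 2: Count signs: positive = 3, negative = 5.
Step 3: Under H0: P(positive) = 0.5, so the number of positives S ~ Bin(8, 0.5).
Step 4: Two-sided exact p-value = sum of Bin(8,0.5) probabilities at or below the observed probability = 0.726562.
Step 5: alpha = 0.05. fail to reject H0.

n_eff = 8, pos = 3, neg = 5, p = 0.726562, fail to reject H0.


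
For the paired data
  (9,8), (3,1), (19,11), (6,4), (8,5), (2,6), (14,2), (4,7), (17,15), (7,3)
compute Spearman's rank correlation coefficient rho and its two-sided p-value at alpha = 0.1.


Step 1: Rank x and y separately (midranks; no ties here).
rank(x): 9->7, 3->2, 19->10, 6->4, 8->6, 2->1, 14->8, 4->3, 17->9, 7->5
rank(y): 8->8, 1->1, 11->9, 4->4, 5->5, 6->6, 2->2, 7->7, 15->10, 3->3
Step 2: d_i = R_x(i) - R_y(i); compute d_i^2.
  (7-8)^2=1, (2-1)^2=1, (10-9)^2=1, (4-4)^2=0, (6-5)^2=1, (1-6)^2=25, (8-2)^2=36, (3-7)^2=16, (9-10)^2=1, (5-3)^2=4
sum(d^2) = 86.
Step 3: rho = 1 - 6*86 / (10*(10^2 - 1)) = 1 - 516/990 = 0.478788.
Step 4: Under H0, t = rho * sqrt((n-2)/(1-rho^2)) = 1.5425 ~ t(8).
Step 5: Two-sided p-value from the t-distribution with 8 df = 0.161523.
Step 6: alpha = 0.1. fail to reject H0.

rho = 0.4788, p = 0.161523, fail to reject H0 at alpha = 0.1.


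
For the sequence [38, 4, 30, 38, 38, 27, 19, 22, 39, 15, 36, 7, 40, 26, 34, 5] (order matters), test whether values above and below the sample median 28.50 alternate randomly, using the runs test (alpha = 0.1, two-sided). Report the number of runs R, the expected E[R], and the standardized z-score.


Step 1: Compute median = 28.50; label A = above, B = below.
Labels in order: ABAAABBBABABABAB  (n_A = 8, n_B = 8)
Step 2: Count runs R = 12.
Step 3: Under H0 (random ordering), E[R] = 2*n_A*n_B/(n_A+n_B) + 1 = 2*8*8/16 + 1 = 9.0000.
        Var[R] = 2*n_A*n_B*(2*n_A*n_B - n_A - n_B) / ((n_A+n_B)^2 * (n_A+n_B-1)) = 14336/3840 = 3.7333.
        SD[R] = 1.9322.
Step 4: Continuity-corrected z = (R - 0.5 - E[R]) / SD[R] = (12 - 0.5 - 9.0000) / 1.9322 = 1.2939.
Step 5: Two-sided p-value via normal approximation = 2*(1 - Phi(|z|)) = 0.195709.
Step 6: alpha = 0.1. fail to reject H0.

R = 12, z = 1.2939, p = 0.195709, fail to reject H0.


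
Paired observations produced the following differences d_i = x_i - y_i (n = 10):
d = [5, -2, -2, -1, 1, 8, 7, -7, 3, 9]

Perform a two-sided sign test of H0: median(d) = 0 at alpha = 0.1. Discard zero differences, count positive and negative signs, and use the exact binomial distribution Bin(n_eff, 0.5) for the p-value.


Step 1: Discard zero differences. Original n = 10; n_eff = number of nonzero differences = 10.
Nonzero differences (with sign): +5, -2, -2, -1, +1, +8, +7, -7, +3, +9
Step 2: Count signs: positive = 6, negative = 4.
Step 3: Under H0: P(positive) = 0.5, so the number of positives S ~ Bin(10, 0.5).
Step 4: Two-sided exact p-value = sum of Bin(10,0.5) probabilities at or below the observed probability = 0.753906.
Step 5: alpha = 0.1. fail to reject H0.

n_eff = 10, pos = 6, neg = 4, p = 0.753906, fail to reject H0.


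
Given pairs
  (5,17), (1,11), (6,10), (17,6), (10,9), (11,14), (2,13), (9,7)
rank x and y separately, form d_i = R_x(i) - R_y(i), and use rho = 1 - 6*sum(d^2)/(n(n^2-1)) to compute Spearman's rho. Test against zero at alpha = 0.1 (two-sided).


Step 1: Rank x and y separately (midranks; no ties here).
rank(x): 5->3, 1->1, 6->4, 17->8, 10->6, 11->7, 2->2, 9->5
rank(y): 17->8, 11->5, 10->4, 6->1, 9->3, 14->7, 13->6, 7->2
Step 2: d_i = R_x(i) - R_y(i); compute d_i^2.
  (3-8)^2=25, (1-5)^2=16, (4-4)^2=0, (8-1)^2=49, (6-3)^2=9, (7-7)^2=0, (2-6)^2=16, (5-2)^2=9
sum(d^2) = 124.
Step 3: rho = 1 - 6*124 / (8*(8^2 - 1)) = 1 - 744/504 = -0.476190.
Step 4: Under H0, t = rho * sqrt((n-2)/(1-rho^2)) = -1.3265 ~ t(6).
Step 5: Two-sided p-value from the t-distribution with 6 df = 0.232936.
Step 6: alpha = 0.1. fail to reject H0.

rho = -0.4762, p = 0.232936, fail to reject H0 at alpha = 0.1.


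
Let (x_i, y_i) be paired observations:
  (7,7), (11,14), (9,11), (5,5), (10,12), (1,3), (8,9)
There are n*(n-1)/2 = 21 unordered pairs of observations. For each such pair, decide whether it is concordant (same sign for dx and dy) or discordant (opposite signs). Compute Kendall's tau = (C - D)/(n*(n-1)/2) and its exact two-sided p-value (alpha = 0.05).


Step 1: Enumerate the 21 unordered pairs (i,j) with i<j and classify each by sign(x_j-x_i) * sign(y_j-y_i).
  (1,2):dx=+4,dy=+7->C; (1,3):dx=+2,dy=+4->C; (1,4):dx=-2,dy=-2->C; (1,5):dx=+3,dy=+5->C
  (1,6):dx=-6,dy=-4->C; (1,7):dx=+1,dy=+2->C; (2,3):dx=-2,dy=-3->C; (2,4):dx=-6,dy=-9->C
  (2,5):dx=-1,dy=-2->C; (2,6):dx=-10,dy=-11->C; (2,7):dx=-3,dy=-5->C; (3,4):dx=-4,dy=-6->C
  (3,5):dx=+1,dy=+1->C; (3,6):dx=-8,dy=-8->C; (3,7):dx=-1,dy=-2->C; (4,5):dx=+5,dy=+7->C
  (4,6):dx=-4,dy=-2->C; (4,7):dx=+3,dy=+4->C; (5,6):dx=-9,dy=-9->C; (5,7):dx=-2,dy=-3->C
  (6,7):dx=+7,dy=+6->C
Step 2: C = 21, D = 0, total pairs = 21.
Step 3: tau = (C - D)/(n(n-1)/2) = (21 - 0)/21 = 1.000000.
Step 4: Exact two-sided p-value (enumerate n! = 5040 permutations of y under H0): p = 0.000397.
Step 5: alpha = 0.05. reject H0.

tau_b = 1.0000 (C=21, D=0), p = 0.000397, reject H0.


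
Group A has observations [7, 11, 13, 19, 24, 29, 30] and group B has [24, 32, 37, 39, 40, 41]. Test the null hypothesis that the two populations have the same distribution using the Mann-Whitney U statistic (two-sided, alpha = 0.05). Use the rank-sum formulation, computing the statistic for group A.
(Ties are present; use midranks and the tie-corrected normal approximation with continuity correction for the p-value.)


Step 1: Combine and sort all 13 observations; assign midranks.
sorted (value, group): (7,X), (11,X), (13,X), (19,X), (24,X), (24,Y), (29,X), (30,X), (32,Y), (37,Y), (39,Y), (40,Y), (41,Y)
ranks: 7->1, 11->2, 13->3, 19->4, 24->5.5, 24->5.5, 29->7, 30->8, 32->9, 37->10, 39->11, 40->12, 41->13
Step 2: Rank sum for X: R1 = 1 + 2 + 3 + 4 + 5.5 + 7 + 8 = 30.5.
Step 3: U_X = R1 - n1(n1+1)/2 = 30.5 - 7*8/2 = 30.5 - 28 = 2.5.
       U_Y = n1*n2 - U_X = 42 - 2.5 = 39.5.
Step 4: Ties are present, so use the tie-corrected normal approximation (with continuity correction) for the p-value.
Step 5: p-value = 0.010025; compare to alpha = 0.05. reject H0.

U_X = 2.5, p = 0.010025, reject H0 at alpha = 0.05.


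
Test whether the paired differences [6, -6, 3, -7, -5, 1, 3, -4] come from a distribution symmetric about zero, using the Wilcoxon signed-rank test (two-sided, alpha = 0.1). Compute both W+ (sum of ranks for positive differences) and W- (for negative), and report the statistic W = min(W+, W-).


Step 1: Drop any zero differences (none here) and take |d_i|.
|d| = [6, 6, 3, 7, 5, 1, 3, 4]
Step 2: Midrank |d_i| (ties get averaged ranks).
ranks: |6|->6.5, |6|->6.5, |3|->2.5, |7|->8, |5|->5, |1|->1, |3|->2.5, |4|->4
Step 3: Attach original signs; sum ranks with positive sign and with negative sign.
W+ = 6.5 + 2.5 + 1 + 2.5 = 12.5
W- = 6.5 + 8 + 5 + 4 = 23.5
(Check: W+ + W- = 36 should equal n(n+1)/2 = 36.)
Step 4: Test statistic W = min(W+, W-) = 12.5.
Step 5: Ties in |d|, so use the tie-corrected normal approximation.
        E[W] = n(n+1)/4 = 8*9/4 = 18.
        Tie groups: |d|=3 (t=2), |d|=6 (t=2); sum(t^3 - t) = 12.
        Var[W] = n(n+1)(2n+1)/24 - sum(t^3-t)/48 = 1224/24 - 12/48 = 50.75.
        z = (W - E[W]) / sqrt(Var[W]) = (12.5 - 18) / 7.1239 = -0.7720.
        Two-sided p = 2*Phi(z) = 0.440086.
Step 6: alpha = 0.1. fail to reject H0.

W+ = 12.5, W- = 23.5, W = min = 12.5, p = 0.440086, fail to reject H0.


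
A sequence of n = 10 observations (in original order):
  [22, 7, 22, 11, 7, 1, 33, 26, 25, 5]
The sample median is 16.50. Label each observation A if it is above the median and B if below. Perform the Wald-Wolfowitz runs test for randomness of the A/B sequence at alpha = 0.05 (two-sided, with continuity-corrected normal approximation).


Step 1: Compute median = 16.50; label A = above, B = below.
Labels in order: ABABBBAAAB  (n_A = 5, n_B = 5)
Step 2: Count runs R = 6.
Step 3: Under H0 (random ordering), E[R] = 2*n_A*n_B/(n_A+n_B) + 1 = 2*5*5/10 + 1 = 6.0000.
        Var[R] = 2*n_A*n_B*(2*n_A*n_B - n_A - n_B) / ((n_A+n_B)^2 * (n_A+n_B-1)) = 2000/900 = 2.2222.
        SD[R] = 1.4907.
Step 4: R = E[R], so z = 0 with no continuity correction.
Step 5: Two-sided p-value via normal approximation = 2*(1 - Phi(|z|)) = 1.000000.
Step 6: alpha = 0.05. fail to reject H0.

R = 6, z = 0.0000, p = 1.000000, fail to reject H0.


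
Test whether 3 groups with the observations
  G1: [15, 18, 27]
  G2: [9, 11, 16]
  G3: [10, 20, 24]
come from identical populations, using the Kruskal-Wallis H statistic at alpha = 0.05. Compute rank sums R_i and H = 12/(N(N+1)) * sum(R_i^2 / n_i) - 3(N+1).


Step 1: Combine all N = 9 observations and assign midranks.
sorted (value, group, rank): (9,G2,1), (10,G3,2), (11,G2,3), (15,G1,4), (16,G2,5), (18,G1,6), (20,G3,7), (24,G3,8), (27,G1,9)
Step 2: Sum ranks within each group.
R_1 = 19 (n_1 = 3)
R_2 = 9 (n_2 = 3)
R_3 = 17 (n_3 = 3)
Step 3: H = 12/(N(N+1)) * sum(R_i^2/n_i) - 3(N+1)
     = 12/(9*10) * (19^2/3 + 9^2/3 + 17^2/3) - 3*10
     = 0.133333 * 243.667 - 30
     = 2.488889.
Step 4: No ties, so H is used without correction.
Step 5: Under H0, H ~ chi^2(2); p-value = 0.288101.
Step 6: alpha = 0.05. fail to reject H0.

H = 2.4889, df = 2, p = 0.288101, fail to reject H0.


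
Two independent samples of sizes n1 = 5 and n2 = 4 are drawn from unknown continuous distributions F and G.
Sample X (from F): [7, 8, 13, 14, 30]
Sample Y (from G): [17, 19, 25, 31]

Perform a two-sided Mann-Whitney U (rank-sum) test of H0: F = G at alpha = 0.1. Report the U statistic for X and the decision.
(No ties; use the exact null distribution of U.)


Step 1: Combine and sort all 9 observations; assign midranks.
sorted (value, group): (7,X), (8,X), (13,X), (14,X), (17,Y), (19,Y), (25,Y), (30,X), (31,Y)
ranks: 7->1, 8->2, 13->3, 14->4, 17->5, 19->6, 25->7, 30->8, 31->9
Step 2: Rank sum for X: R1 = 1 + 2 + 3 + 4 + 8 = 18.
Step 3: U_X = R1 - n1(n1+1)/2 = 18 - 5*6/2 = 18 - 15 = 3.
       U_Y = n1*n2 - U_X = 20 - 3 = 17.
Step 4: No ties, so the exact null distribution of U (based on enumerating the C(9,5) = 126 equally likely rank assignments) gives the two-sided p-value.
Step 5: p-value = 0.111111; compare to alpha = 0.1. fail to reject H0.

U_X = 3, p = 0.111111, fail to reject H0 at alpha = 0.1.


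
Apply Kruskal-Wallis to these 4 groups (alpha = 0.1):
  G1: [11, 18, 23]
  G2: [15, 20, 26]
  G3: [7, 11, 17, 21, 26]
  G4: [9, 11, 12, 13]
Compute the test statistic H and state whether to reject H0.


Step 1: Combine all N = 15 observations and assign midranks.
sorted (value, group, rank): (7,G3,1), (9,G4,2), (11,G1,4), (11,G3,4), (11,G4,4), (12,G4,6), (13,G4,7), (15,G2,8), (17,G3,9), (18,G1,10), (20,G2,11), (21,G3,12), (23,G1,13), (26,G2,14.5), (26,G3,14.5)
Step 2: Sum ranks within each group.
R_1 = 27 (n_1 = 3)
R_2 = 33.5 (n_2 = 3)
R_3 = 40.5 (n_3 = 5)
R_4 = 19 (n_4 = 4)
Step 3: H = 12/(N(N+1)) * sum(R_i^2/n_i) - 3(N+1)
     = 12/(15*16) * (27^2/3 + 33.5^2/3 + 40.5^2/5 + 19^2/4) - 3*16
     = 0.050000 * 1035.38 - 48
     = 3.769167.
Step 4: Ties present; correction factor C = 1 - 30/(15^3 - 15) = 0.991071. Corrected H = 3.769167 / 0.991071 = 3.803123.
Step 5: Under H0, H ~ chi^2(3); p-value = 0.283523.
Step 6: alpha = 0.1. fail to reject H0.

H = 3.8031, df = 3, p = 0.283523, fail to reject H0.


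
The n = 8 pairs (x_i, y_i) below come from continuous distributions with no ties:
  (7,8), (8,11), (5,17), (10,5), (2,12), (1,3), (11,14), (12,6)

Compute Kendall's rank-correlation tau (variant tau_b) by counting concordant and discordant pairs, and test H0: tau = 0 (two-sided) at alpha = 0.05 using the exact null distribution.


Step 1: Enumerate the 28 unordered pairs (i,j) with i<j and classify each by sign(x_j-x_i) * sign(y_j-y_i).
  (1,2):dx=+1,dy=+3->C; (1,3):dx=-2,dy=+9->D; (1,4):dx=+3,dy=-3->D; (1,5):dx=-5,dy=+4->D
  (1,6):dx=-6,dy=-5->C; (1,7):dx=+4,dy=+6->C; (1,8):dx=+5,dy=-2->D; (2,3):dx=-3,dy=+6->D
  (2,4):dx=+2,dy=-6->D; (2,5):dx=-6,dy=+1->D; (2,6):dx=-7,dy=-8->C; (2,7):dx=+3,dy=+3->C
  (2,8):dx=+4,dy=-5->D; (3,4):dx=+5,dy=-12->D; (3,5):dx=-3,dy=-5->C; (3,6):dx=-4,dy=-14->C
  (3,7):dx=+6,dy=-3->D; (3,8):dx=+7,dy=-11->D; (4,5):dx=-8,dy=+7->D; (4,6):dx=-9,dy=-2->C
  (4,7):dx=+1,dy=+9->C; (4,8):dx=+2,dy=+1->C; (5,6):dx=-1,dy=-9->C; (5,7):dx=+9,dy=+2->C
  (5,8):dx=+10,dy=-6->D; (6,7):dx=+10,dy=+11->C; (6,8):dx=+11,dy=+3->C; (7,8):dx=+1,dy=-8->D
Step 2: C = 14, D = 14, total pairs = 28.
Step 3: tau = (C - D)/(n(n-1)/2) = (14 - 14)/28 = 0.000000.
Step 4: Exact two-sided p-value (enumerate n! = 40320 permutations of y under H0): p = 1.000000.
Step 5: alpha = 0.05. fail to reject H0.

tau_b = 0.0000 (C=14, D=14), p = 1.000000, fail to reject H0.


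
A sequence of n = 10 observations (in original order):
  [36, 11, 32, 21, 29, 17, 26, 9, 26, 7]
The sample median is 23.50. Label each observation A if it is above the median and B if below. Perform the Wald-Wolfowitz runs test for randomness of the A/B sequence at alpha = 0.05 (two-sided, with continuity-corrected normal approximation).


Step 1: Compute median = 23.50; label A = above, B = below.
Labels in order: ABABABABAB  (n_A = 5, n_B = 5)
Step 2: Count runs R = 10.
Step 3: Under H0 (random ordering), E[R] = 2*n_A*n_B/(n_A+n_B) + 1 = 2*5*5/10 + 1 = 6.0000.
        Var[R] = 2*n_A*n_B*(2*n_A*n_B - n_A - n_B) / ((n_A+n_B)^2 * (n_A+n_B-1)) = 2000/900 = 2.2222.
        SD[R] = 1.4907.
Step 4: Continuity-corrected z = (R - 0.5 - E[R]) / SD[R] = (10 - 0.5 - 6.0000) / 1.4907 = 2.3479.
Step 5: Two-sided p-value via normal approximation = 2*(1 - Phi(|z|)) = 0.018881.
Step 6: alpha = 0.05. reject H0.

R = 10, z = 2.3479, p = 0.018881, reject H0.


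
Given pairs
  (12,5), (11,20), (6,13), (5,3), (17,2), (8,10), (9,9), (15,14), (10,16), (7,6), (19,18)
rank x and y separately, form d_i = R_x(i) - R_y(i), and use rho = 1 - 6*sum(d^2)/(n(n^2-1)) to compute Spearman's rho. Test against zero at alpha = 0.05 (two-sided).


Step 1: Rank x and y separately (midranks; no ties here).
rank(x): 12->8, 11->7, 6->2, 5->1, 17->10, 8->4, 9->5, 15->9, 10->6, 7->3, 19->11
rank(y): 5->3, 20->11, 13->7, 3->2, 2->1, 10->6, 9->5, 14->8, 16->9, 6->4, 18->10
Step 2: d_i = R_x(i) - R_y(i); compute d_i^2.
  (8-3)^2=25, (7-11)^2=16, (2-7)^2=25, (1-2)^2=1, (10-1)^2=81, (4-6)^2=4, (5-5)^2=0, (9-8)^2=1, (6-9)^2=9, (3-4)^2=1, (11-10)^2=1
sum(d^2) = 164.
Step 3: rho = 1 - 6*164 / (11*(11^2 - 1)) = 1 - 984/1320 = 0.254545.
Step 4: Under H0, t = rho * sqrt((n-2)/(1-rho^2)) = 0.7896 ~ t(9).
Step 5: Two-sided p-value from the t-distribution with 9 df = 0.450037.
Step 6: alpha = 0.05. fail to reject H0.

rho = 0.2545, p = 0.450037, fail to reject H0 at alpha = 0.05.


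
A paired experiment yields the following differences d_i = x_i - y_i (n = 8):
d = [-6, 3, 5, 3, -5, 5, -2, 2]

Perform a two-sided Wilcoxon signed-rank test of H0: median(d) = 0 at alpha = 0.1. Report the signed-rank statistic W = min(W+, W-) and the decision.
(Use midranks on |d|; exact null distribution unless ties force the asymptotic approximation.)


Step 1: Drop any zero differences (none here) and take |d_i|.
|d| = [6, 3, 5, 3, 5, 5, 2, 2]
Step 2: Midrank |d_i| (ties get averaged ranks).
ranks: |6|->8, |3|->3.5, |5|->6, |3|->3.5, |5|->6, |5|->6, |2|->1.5, |2|->1.5
Step 3: Attach original signs; sum ranks with positive sign and with negative sign.
W+ = 3.5 + 6 + 3.5 + 6 + 1.5 = 20.5
W- = 8 + 6 + 1.5 = 15.5
(Check: W+ + W- = 36 should equal n(n+1)/2 = 36.)
Step 4: Test statistic W = min(W+, W-) = 15.5.
Step 5: Ties in |d|, so use the tie-corrected normal approximation.
        E[W] = n(n+1)/4 = 8*9/4 = 18.
        Tie groups: |d|=2 (t=2), |d|=3 (t=2), |d|=5 (t=3); sum(t^3 - t) = 36.
        Var[W] = n(n+1)(2n+1)/24 - sum(t^3-t)/48 = 1224/24 - 36/48 = 50.25.
        z = (W - E[W]) / sqrt(Var[W]) = (15.5 - 18) / 7.0887 = -0.3527.
        Two-sided p = 2*Phi(z) = 0.724334.
Step 6: alpha = 0.1. fail to reject H0.

W+ = 20.5, W- = 15.5, W = min = 15.5, p = 0.724334, fail to reject H0.


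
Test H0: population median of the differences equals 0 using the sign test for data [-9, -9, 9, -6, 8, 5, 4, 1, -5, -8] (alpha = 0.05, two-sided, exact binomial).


Step 1: Discard zero differences. Original n = 10; n_eff = number of nonzero differences = 10.
Nonzero differences (with sign): -9, -9, +9, -6, +8, +5, +4, +1, -5, -8
Step 2: Count signs: positive = 5, negative = 5.
Step 3: Under H0: P(positive) = 0.5, so the number of positives S ~ Bin(10, 0.5).
Step 4: Two-sided exact p-value = sum of Bin(10,0.5) probabilities at or below the observed probability = 1.000000.
Step 5: alpha = 0.05. fail to reject H0.

n_eff = 10, pos = 5, neg = 5, p = 1.000000, fail to reject H0.


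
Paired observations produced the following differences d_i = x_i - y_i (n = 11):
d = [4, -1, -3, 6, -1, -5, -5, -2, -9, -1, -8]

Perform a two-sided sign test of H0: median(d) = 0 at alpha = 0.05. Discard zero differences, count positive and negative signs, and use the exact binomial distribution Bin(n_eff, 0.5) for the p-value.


Step 1: Discard zero differences. Original n = 11; n_eff = number of nonzero differences = 11.
Nonzero differences (with sign): +4, -1, -3, +6, -1, -5, -5, -2, -9, -1, -8
Step 2: Count signs: positive = 2, negative = 9.
Step 3: Under H0: P(positive) = 0.5, so the number of positives S ~ Bin(11, 0.5).
Step 4: Two-sided exact p-value = sum of Bin(11,0.5) probabilities at or below the observed probability = 0.065430.
Step 5: alpha = 0.05. fail to reject H0.

n_eff = 11, pos = 2, neg = 9, p = 0.065430, fail to reject H0.


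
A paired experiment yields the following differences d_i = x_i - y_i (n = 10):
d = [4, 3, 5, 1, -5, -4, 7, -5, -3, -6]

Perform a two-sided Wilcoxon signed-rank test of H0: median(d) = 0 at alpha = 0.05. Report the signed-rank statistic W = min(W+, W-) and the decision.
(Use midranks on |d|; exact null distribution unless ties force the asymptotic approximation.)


Step 1: Drop any zero differences (none here) and take |d_i|.
|d| = [4, 3, 5, 1, 5, 4, 7, 5, 3, 6]
Step 2: Midrank |d_i| (ties get averaged ranks).
ranks: |4|->4.5, |3|->2.5, |5|->7, |1|->1, |5|->7, |4|->4.5, |7|->10, |5|->7, |3|->2.5, |6|->9
Step 3: Attach original signs; sum ranks with positive sign and with negative sign.
W+ = 4.5 + 2.5 + 7 + 1 + 10 = 25
W- = 7 + 4.5 + 7 + 2.5 + 9 = 30
(Check: W+ + W- = 55 should equal n(n+1)/2 = 55.)
Step 4: Test statistic W = min(W+, W-) = 25.
Step 5: Ties in |d|, so use the tie-corrected normal approximation.
        E[W] = n(n+1)/4 = 10*11/4 = 27.5.
        Tie groups: |d|=3 (t=2), |d|=4 (t=2), |d|=5 (t=3); sum(t^3 - t) = 36.
        Var[W] = n(n+1)(2n+1)/24 - sum(t^3-t)/48 = 2310/24 - 36/48 = 95.5.
        z = (W - E[W]) / sqrt(Var[W]) = (25 - 27.5) / 9.7724 = -0.2558.
        Two-sided p = 2*Phi(z) = 0.798088.
Step 6: alpha = 0.05. fail to reject H0.

W+ = 25, W- = 30, W = min = 25, p = 0.798088, fail to reject H0.


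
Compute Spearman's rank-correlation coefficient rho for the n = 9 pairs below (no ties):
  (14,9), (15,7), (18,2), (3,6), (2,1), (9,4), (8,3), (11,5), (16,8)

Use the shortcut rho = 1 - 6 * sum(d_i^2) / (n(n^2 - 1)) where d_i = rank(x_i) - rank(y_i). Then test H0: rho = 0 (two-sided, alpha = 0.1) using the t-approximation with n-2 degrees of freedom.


Step 1: Rank x and y separately (midranks; no ties here).
rank(x): 14->6, 15->7, 18->9, 3->2, 2->1, 9->4, 8->3, 11->5, 16->8
rank(y): 9->9, 7->7, 2->2, 6->6, 1->1, 4->4, 3->3, 5->5, 8->8
Step 2: d_i = R_x(i) - R_y(i); compute d_i^2.
  (6-9)^2=9, (7-7)^2=0, (9-2)^2=49, (2-6)^2=16, (1-1)^2=0, (4-4)^2=0, (3-3)^2=0, (5-5)^2=0, (8-8)^2=0
sum(d^2) = 74.
Step 3: rho = 1 - 6*74 / (9*(9^2 - 1)) = 1 - 444/720 = 0.383333.
Step 4: Under H0, t = rho * sqrt((n-2)/(1-rho^2)) = 1.0981 ~ t(7).
Step 5: Two-sided p-value from the t-distribution with 7 df = 0.308495.
Step 6: alpha = 0.1. fail to reject H0.

rho = 0.3833, p = 0.308495, fail to reject H0 at alpha = 0.1.


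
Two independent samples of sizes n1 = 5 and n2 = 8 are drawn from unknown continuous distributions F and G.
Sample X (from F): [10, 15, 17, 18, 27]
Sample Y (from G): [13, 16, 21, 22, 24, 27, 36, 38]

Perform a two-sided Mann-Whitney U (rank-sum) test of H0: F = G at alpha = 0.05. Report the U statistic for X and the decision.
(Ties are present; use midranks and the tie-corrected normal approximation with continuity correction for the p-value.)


Step 1: Combine and sort all 13 observations; assign midranks.
sorted (value, group): (10,X), (13,Y), (15,X), (16,Y), (17,X), (18,X), (21,Y), (22,Y), (24,Y), (27,X), (27,Y), (36,Y), (38,Y)
ranks: 10->1, 13->2, 15->3, 16->4, 17->5, 18->6, 21->7, 22->8, 24->9, 27->10.5, 27->10.5, 36->12, 38->13
Step 2: Rank sum for X: R1 = 1 + 3 + 5 + 6 + 10.5 = 25.5.
Step 3: U_X = R1 - n1(n1+1)/2 = 25.5 - 5*6/2 = 25.5 - 15 = 10.5.
       U_Y = n1*n2 - U_X = 40 - 10.5 = 29.5.
Step 4: Ties are present, so use the tie-corrected normal approximation (with continuity correction) for the p-value.
Step 5: p-value = 0.187076; compare to alpha = 0.05. fail to reject H0.

U_X = 10.5, p = 0.187076, fail to reject H0 at alpha = 0.05.


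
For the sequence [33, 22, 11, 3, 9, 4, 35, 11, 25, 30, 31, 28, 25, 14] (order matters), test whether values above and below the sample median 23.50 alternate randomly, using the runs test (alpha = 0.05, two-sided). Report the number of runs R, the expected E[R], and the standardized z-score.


Step 1: Compute median = 23.50; label A = above, B = below.
Labels in order: ABBBBBABAAAAAB  (n_A = 7, n_B = 7)
Step 2: Count runs R = 6.
Step 3: Under H0 (random ordering), E[R] = 2*n_A*n_B/(n_A+n_B) + 1 = 2*7*7/14 + 1 = 8.0000.
        Var[R] = 2*n_A*n_B*(2*n_A*n_B - n_A - n_B) / ((n_A+n_B)^2 * (n_A+n_B-1)) = 8232/2548 = 3.2308.
        SD[R] = 1.7974.
Step 4: Continuity-corrected z = (R + 0.5 - E[R]) / SD[R] = (6 + 0.5 - 8.0000) / 1.7974 = -0.8345.
Step 5: Two-sided p-value via normal approximation = 2*(1 - Phi(|z|)) = 0.403986.
Step 6: alpha = 0.05. fail to reject H0.

R = 6, z = -0.8345, p = 0.403986, fail to reject H0.


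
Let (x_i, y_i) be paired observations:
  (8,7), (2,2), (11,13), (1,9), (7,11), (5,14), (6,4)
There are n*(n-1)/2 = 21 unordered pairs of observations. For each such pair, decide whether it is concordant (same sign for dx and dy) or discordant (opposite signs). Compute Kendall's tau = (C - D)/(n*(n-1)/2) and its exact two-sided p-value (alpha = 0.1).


Step 1: Enumerate the 21 unordered pairs (i,j) with i<j and classify each by sign(x_j-x_i) * sign(y_j-y_i).
  (1,2):dx=-6,dy=-5->C; (1,3):dx=+3,dy=+6->C; (1,4):dx=-7,dy=+2->D; (1,5):dx=-1,dy=+4->D
  (1,6):dx=-3,dy=+7->D; (1,7):dx=-2,dy=-3->C; (2,3):dx=+9,dy=+11->C; (2,4):dx=-1,dy=+7->D
  (2,5):dx=+5,dy=+9->C; (2,6):dx=+3,dy=+12->C; (2,7):dx=+4,dy=+2->C; (3,4):dx=-10,dy=-4->C
  (3,5):dx=-4,dy=-2->C; (3,6):dx=-6,dy=+1->D; (3,7):dx=-5,dy=-9->C; (4,5):dx=+6,dy=+2->C
  (4,6):dx=+4,dy=+5->C; (4,7):dx=+5,dy=-5->D; (5,6):dx=-2,dy=+3->D; (5,7):dx=-1,dy=-7->C
  (6,7):dx=+1,dy=-10->D
Step 2: C = 13, D = 8, total pairs = 21.
Step 3: tau = (C - D)/(n(n-1)/2) = (13 - 8)/21 = 0.238095.
Step 4: Exact two-sided p-value (enumerate n! = 5040 permutations of y under H0): p = 0.561905.
Step 5: alpha = 0.1. fail to reject H0.

tau_b = 0.2381 (C=13, D=8), p = 0.561905, fail to reject H0.


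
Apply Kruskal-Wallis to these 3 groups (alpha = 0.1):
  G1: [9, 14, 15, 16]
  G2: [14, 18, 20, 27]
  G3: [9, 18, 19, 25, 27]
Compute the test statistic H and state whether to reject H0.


Step 1: Combine all N = 13 observations and assign midranks.
sorted (value, group, rank): (9,G1,1.5), (9,G3,1.5), (14,G1,3.5), (14,G2,3.5), (15,G1,5), (16,G1,6), (18,G2,7.5), (18,G3,7.5), (19,G3,9), (20,G2,10), (25,G3,11), (27,G2,12.5), (27,G3,12.5)
Step 2: Sum ranks within each group.
R_1 = 16 (n_1 = 4)
R_2 = 33.5 (n_2 = 4)
R_3 = 41.5 (n_3 = 5)
Step 3: H = 12/(N(N+1)) * sum(R_i^2/n_i) - 3(N+1)
     = 12/(13*14) * (16^2/4 + 33.5^2/4 + 41.5^2/5) - 3*14
     = 0.065934 * 689.013 - 42
     = 3.429396.
Step 4: Ties present; correction factor C = 1 - 24/(13^3 - 13) = 0.989011. Corrected H = 3.429396 / 0.989011 = 3.467500.
Step 5: Under H0, H ~ chi^2(2); p-value = 0.176621.
Step 6: alpha = 0.1. fail to reject H0.

H = 3.4675, df = 2, p = 0.176621, fail to reject H0.


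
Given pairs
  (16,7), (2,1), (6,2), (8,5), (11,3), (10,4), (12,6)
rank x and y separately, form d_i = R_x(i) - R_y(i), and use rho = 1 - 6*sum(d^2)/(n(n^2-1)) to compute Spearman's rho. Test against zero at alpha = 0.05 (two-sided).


Step 1: Rank x and y separately (midranks; no ties here).
rank(x): 16->7, 2->1, 6->2, 8->3, 11->5, 10->4, 12->6
rank(y): 7->7, 1->1, 2->2, 5->5, 3->3, 4->4, 6->6
Step 2: d_i = R_x(i) - R_y(i); compute d_i^2.
  (7-7)^2=0, (1-1)^2=0, (2-2)^2=0, (3-5)^2=4, (5-3)^2=4, (4-4)^2=0, (6-6)^2=0
sum(d^2) = 8.
Step 3: rho = 1 - 6*8 / (7*(7^2 - 1)) = 1 - 48/336 = 0.857143.
Step 4: Under H0, t = rho * sqrt((n-2)/(1-rho^2)) = 3.7210 ~ t(5).
Step 5: Two-sided p-value from the t-distribution with 5 df = 0.013697.
Step 6: alpha = 0.05. reject H0.

rho = 0.8571, p = 0.013697, reject H0 at alpha = 0.05.


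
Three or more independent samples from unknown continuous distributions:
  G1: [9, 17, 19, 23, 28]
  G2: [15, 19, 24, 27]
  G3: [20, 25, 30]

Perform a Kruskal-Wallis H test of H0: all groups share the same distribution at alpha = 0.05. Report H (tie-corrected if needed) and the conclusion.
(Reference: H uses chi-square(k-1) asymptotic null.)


Step 1: Combine all N = 12 observations and assign midranks.
sorted (value, group, rank): (9,G1,1), (15,G2,2), (17,G1,3), (19,G1,4.5), (19,G2,4.5), (20,G3,6), (23,G1,7), (24,G2,8), (25,G3,9), (27,G2,10), (28,G1,11), (30,G3,12)
Step 2: Sum ranks within each group.
R_1 = 26.5 (n_1 = 5)
R_2 = 24.5 (n_2 = 4)
R_3 = 27 (n_3 = 3)
Step 3: H = 12/(N(N+1)) * sum(R_i^2/n_i) - 3(N+1)
     = 12/(12*13) * (26.5^2/5 + 24.5^2/4 + 27^2/3) - 3*13
     = 0.076923 * 533.513 - 39
     = 2.039423.
Step 4: Ties present; correction factor C = 1 - 6/(12^3 - 12) = 0.996503. Corrected H = 2.039423 / 0.996503 = 2.046579.
Step 5: Under H0, H ~ chi^2(2); p-value = 0.359411.
Step 6: alpha = 0.05. fail to reject H0.

H = 2.0466, df = 2, p = 0.359411, fail to reject H0.


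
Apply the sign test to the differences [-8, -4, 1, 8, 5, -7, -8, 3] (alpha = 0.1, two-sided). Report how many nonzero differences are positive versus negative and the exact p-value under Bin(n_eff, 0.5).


Step 1: Discard zero differences. Original n = 8; n_eff = number of nonzero differences = 8.
Nonzero differences (with sign): -8, -4, +1, +8, +5, -7, -8, +3
Step 2: Count signs: positive = 4, negative = 4.
Step 3: Under H0: P(positive) = 0.5, so the number of positives S ~ Bin(8, 0.5).
Step 4: Two-sided exact p-value = sum of Bin(8,0.5) probabilities at or below the observed probability = 1.000000.
Step 5: alpha = 0.1. fail to reject H0.

n_eff = 8, pos = 4, neg = 4, p = 1.000000, fail to reject H0.


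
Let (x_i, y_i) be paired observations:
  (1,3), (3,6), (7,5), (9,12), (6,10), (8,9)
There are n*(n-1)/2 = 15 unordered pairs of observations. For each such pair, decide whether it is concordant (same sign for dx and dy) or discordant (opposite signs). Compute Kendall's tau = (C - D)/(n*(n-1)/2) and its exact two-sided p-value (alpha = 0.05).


Step 1: Enumerate the 15 unordered pairs (i,j) with i<j and classify each by sign(x_j-x_i) * sign(y_j-y_i).
  (1,2):dx=+2,dy=+3->C; (1,3):dx=+6,dy=+2->C; (1,4):dx=+8,dy=+9->C; (1,5):dx=+5,dy=+7->C
  (1,6):dx=+7,dy=+6->C; (2,3):dx=+4,dy=-1->D; (2,4):dx=+6,dy=+6->C; (2,5):dx=+3,dy=+4->C
  (2,6):dx=+5,dy=+3->C; (3,4):dx=+2,dy=+7->C; (3,5):dx=-1,dy=+5->D; (3,6):dx=+1,dy=+4->C
  (4,5):dx=-3,dy=-2->C; (4,6):dx=-1,dy=-3->C; (5,6):dx=+2,dy=-1->D
Step 2: C = 12, D = 3, total pairs = 15.
Step 3: tau = (C - D)/(n(n-1)/2) = (12 - 3)/15 = 0.600000.
Step 4: Exact two-sided p-value (enumerate n! = 720 permutations of y under H0): p = 0.136111.
Step 5: alpha = 0.05. fail to reject H0.

tau_b = 0.6000 (C=12, D=3), p = 0.136111, fail to reject H0.


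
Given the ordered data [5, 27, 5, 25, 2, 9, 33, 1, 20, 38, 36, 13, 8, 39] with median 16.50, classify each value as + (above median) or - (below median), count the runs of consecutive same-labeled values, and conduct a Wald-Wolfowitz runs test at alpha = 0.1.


Step 1: Compute median = 16.50; label A = above, B = below.
Labels in order: BABABBABAAABBA  (n_A = 7, n_B = 7)
Step 2: Count runs R = 10.
Step 3: Under H0 (random ordering), E[R] = 2*n_A*n_B/(n_A+n_B) + 1 = 2*7*7/14 + 1 = 8.0000.
        Var[R] = 2*n_A*n_B*(2*n_A*n_B - n_A - n_B) / ((n_A+n_B)^2 * (n_A+n_B-1)) = 8232/2548 = 3.2308.
        SD[R] = 1.7974.
Step 4: Continuity-corrected z = (R - 0.5 - E[R]) / SD[R] = (10 - 0.5 - 8.0000) / 1.7974 = 0.8345.
Step 5: Two-sided p-value via normal approximation = 2*(1 - Phi(|z|)) = 0.403986.
Step 6: alpha = 0.1. fail to reject H0.

R = 10, z = 0.8345, p = 0.403986, fail to reject H0.


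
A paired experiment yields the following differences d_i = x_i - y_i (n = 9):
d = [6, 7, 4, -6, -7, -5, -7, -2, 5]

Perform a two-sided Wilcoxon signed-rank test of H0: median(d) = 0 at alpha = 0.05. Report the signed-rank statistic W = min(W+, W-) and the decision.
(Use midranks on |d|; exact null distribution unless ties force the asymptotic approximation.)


Step 1: Drop any zero differences (none here) and take |d_i|.
|d| = [6, 7, 4, 6, 7, 5, 7, 2, 5]
Step 2: Midrank |d_i| (ties get averaged ranks).
ranks: |6|->5.5, |7|->8, |4|->2, |6|->5.5, |7|->8, |5|->3.5, |7|->8, |2|->1, |5|->3.5
Step 3: Attach original signs; sum ranks with positive sign and with negative sign.
W+ = 5.5 + 8 + 2 + 3.5 = 19
W- = 5.5 + 8 + 3.5 + 8 + 1 = 26
(Check: W+ + W- = 45 should equal n(n+1)/2 = 45.)
Step 4: Test statistic W = min(W+, W-) = 19.
Step 5: Ties in |d|, so use the tie-corrected normal approximation.
        E[W] = n(n+1)/4 = 9*10/4 = 22.5.
        Tie groups: |d|=5 (t=2), |d|=6 (t=2), |d|=7 (t=3); sum(t^3 - t) = 36.
        Var[W] = n(n+1)(2n+1)/24 - sum(t^3-t)/48 = 1710/24 - 36/48 = 70.5.
        z = (W - E[W]) / sqrt(Var[W]) = (19 - 22.5) / 8.3964 = -0.4168.
        Two-sided p = 2*Phi(z) = 0.676793.
Step 6: alpha = 0.05. fail to reject H0.

W+ = 19, W- = 26, W = min = 19, p = 0.676793, fail to reject H0.


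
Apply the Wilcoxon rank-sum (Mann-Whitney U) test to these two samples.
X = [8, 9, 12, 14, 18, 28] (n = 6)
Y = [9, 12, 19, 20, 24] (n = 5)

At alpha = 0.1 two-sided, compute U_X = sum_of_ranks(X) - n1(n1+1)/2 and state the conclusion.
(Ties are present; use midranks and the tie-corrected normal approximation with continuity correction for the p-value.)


Step 1: Combine and sort all 11 observations; assign midranks.
sorted (value, group): (8,X), (9,X), (9,Y), (12,X), (12,Y), (14,X), (18,X), (19,Y), (20,Y), (24,Y), (28,X)
ranks: 8->1, 9->2.5, 9->2.5, 12->4.5, 12->4.5, 14->6, 18->7, 19->8, 20->9, 24->10, 28->11
Step 2: Rank sum for X: R1 = 1 + 2.5 + 4.5 + 6 + 7 + 11 = 32.
Step 3: U_X = R1 - n1(n1+1)/2 = 32 - 6*7/2 = 32 - 21 = 11.
       U_Y = n1*n2 - U_X = 30 - 11 = 19.
Step 4: Ties are present, so use the tie-corrected normal approximation (with continuity correction) for the p-value.
Step 5: p-value = 0.520916; compare to alpha = 0.1. fail to reject H0.

U_X = 11, p = 0.520916, fail to reject H0 at alpha = 0.1.


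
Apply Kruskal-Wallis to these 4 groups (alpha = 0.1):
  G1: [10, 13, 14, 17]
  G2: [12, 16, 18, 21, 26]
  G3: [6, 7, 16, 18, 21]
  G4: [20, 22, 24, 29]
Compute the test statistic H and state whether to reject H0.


Step 1: Combine all N = 18 observations and assign midranks.
sorted (value, group, rank): (6,G3,1), (7,G3,2), (10,G1,3), (12,G2,4), (13,G1,5), (14,G1,6), (16,G2,7.5), (16,G3,7.5), (17,G1,9), (18,G2,10.5), (18,G3,10.5), (20,G4,12), (21,G2,13.5), (21,G3,13.5), (22,G4,15), (24,G4,16), (26,G2,17), (29,G4,18)
Step 2: Sum ranks within each group.
R_1 = 23 (n_1 = 4)
R_2 = 52.5 (n_2 = 5)
R_3 = 34.5 (n_3 = 5)
R_4 = 61 (n_4 = 4)
Step 3: H = 12/(N(N+1)) * sum(R_i^2/n_i) - 3(N+1)
     = 12/(18*19) * (23^2/4 + 52.5^2/5 + 34.5^2/5 + 61^2/4) - 3*19
     = 0.035088 * 1851.8 - 57
     = 7.975439.
Step 4: Ties present; correction factor C = 1 - 18/(18^3 - 18) = 0.996904. Corrected H = 7.975439 / 0.996904 = 8.000207.
Step 5: Under H0, H ~ chi^2(3); p-value = 0.046007.
Step 6: alpha = 0.1. reject H0.

H = 8.0002, df = 3, p = 0.046007, reject H0.


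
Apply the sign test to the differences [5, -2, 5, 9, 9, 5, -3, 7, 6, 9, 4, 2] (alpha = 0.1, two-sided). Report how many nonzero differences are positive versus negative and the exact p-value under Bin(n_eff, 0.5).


Step 1: Discard zero differences. Original n = 12; n_eff = number of nonzero differences = 12.
Nonzero differences (with sign): +5, -2, +5, +9, +9, +5, -3, +7, +6, +9, +4, +2
Step 2: Count signs: positive = 10, negative = 2.
Step 3: Under H0: P(positive) = 0.5, so the number of positives S ~ Bin(12, 0.5).
Step 4: Two-sided exact p-value = sum of Bin(12,0.5) probabilities at or below the observed probability = 0.038574.
Step 5: alpha = 0.1. reject H0.

n_eff = 12, pos = 10, neg = 2, p = 0.038574, reject H0.


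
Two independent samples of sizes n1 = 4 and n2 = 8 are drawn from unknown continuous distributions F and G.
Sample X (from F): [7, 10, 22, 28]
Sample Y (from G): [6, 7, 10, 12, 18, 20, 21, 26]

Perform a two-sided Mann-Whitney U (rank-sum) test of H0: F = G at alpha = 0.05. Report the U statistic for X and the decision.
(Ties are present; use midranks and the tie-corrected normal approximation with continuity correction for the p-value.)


Step 1: Combine and sort all 12 observations; assign midranks.
sorted (value, group): (6,Y), (7,X), (7,Y), (10,X), (10,Y), (12,Y), (18,Y), (20,Y), (21,Y), (22,X), (26,Y), (28,X)
ranks: 6->1, 7->2.5, 7->2.5, 10->4.5, 10->4.5, 12->6, 18->7, 20->8, 21->9, 22->10, 26->11, 28->12
Step 2: Rank sum for X: R1 = 2.5 + 4.5 + 10 + 12 = 29.
Step 3: U_X = R1 - n1(n1+1)/2 = 29 - 4*5/2 = 29 - 10 = 19.
       U_Y = n1*n2 - U_X = 32 - 19 = 13.
Step 4: Ties are present, so use the tie-corrected normal approximation (with continuity correction) for the p-value.
Step 5: p-value = 0.670038; compare to alpha = 0.05. fail to reject H0.

U_X = 19, p = 0.670038, fail to reject H0 at alpha = 0.05.


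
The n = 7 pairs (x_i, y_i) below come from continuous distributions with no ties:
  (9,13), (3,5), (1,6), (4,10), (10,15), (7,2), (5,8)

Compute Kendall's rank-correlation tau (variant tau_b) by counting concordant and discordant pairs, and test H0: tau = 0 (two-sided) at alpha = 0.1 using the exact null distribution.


Step 1: Enumerate the 21 unordered pairs (i,j) with i<j and classify each by sign(x_j-x_i) * sign(y_j-y_i).
  (1,2):dx=-6,dy=-8->C; (1,3):dx=-8,dy=-7->C; (1,4):dx=-5,dy=-3->C; (1,5):dx=+1,dy=+2->C
  (1,6):dx=-2,dy=-11->C; (1,7):dx=-4,dy=-5->C; (2,3):dx=-2,dy=+1->D; (2,4):dx=+1,dy=+5->C
  (2,5):dx=+7,dy=+10->C; (2,6):dx=+4,dy=-3->D; (2,7):dx=+2,dy=+3->C; (3,4):dx=+3,dy=+4->C
  (3,5):dx=+9,dy=+9->C; (3,6):dx=+6,dy=-4->D; (3,7):dx=+4,dy=+2->C; (4,5):dx=+6,dy=+5->C
  (4,6):dx=+3,dy=-8->D; (4,7):dx=+1,dy=-2->D; (5,6):dx=-3,dy=-13->C; (5,7):dx=-5,dy=-7->C
  (6,7):dx=-2,dy=+6->D
Step 2: C = 15, D = 6, total pairs = 21.
Step 3: tau = (C - D)/(n(n-1)/2) = (15 - 6)/21 = 0.428571.
Step 4: Exact two-sided p-value (enumerate n! = 5040 permutations of y under H0): p = 0.238889.
Step 5: alpha = 0.1. fail to reject H0.

tau_b = 0.4286 (C=15, D=6), p = 0.238889, fail to reject H0.


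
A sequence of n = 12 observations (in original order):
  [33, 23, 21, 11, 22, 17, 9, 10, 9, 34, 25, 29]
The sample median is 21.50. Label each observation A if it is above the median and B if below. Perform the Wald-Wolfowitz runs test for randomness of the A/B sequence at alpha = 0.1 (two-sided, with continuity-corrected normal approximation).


Step 1: Compute median = 21.50; label A = above, B = below.
Labels in order: AABBABBBBAAA  (n_A = 6, n_B = 6)
Step 2: Count runs R = 5.
Step 3: Under H0 (random ordering), E[R] = 2*n_A*n_B/(n_A+n_B) + 1 = 2*6*6/12 + 1 = 7.0000.
        Var[R] = 2*n_A*n_B*(2*n_A*n_B - n_A - n_B) / ((n_A+n_B)^2 * (n_A+n_B-1)) = 4320/1584 = 2.7273.
        SD[R] = 1.6514.
Step 4: Continuity-corrected z = (R + 0.5 - E[R]) / SD[R] = (5 + 0.5 - 7.0000) / 1.6514 = -0.9083.
Step 5: Two-sided p-value via normal approximation = 2*(1 - Phi(|z|)) = 0.363722.
Step 6: alpha = 0.1. fail to reject H0.

R = 5, z = -0.9083, p = 0.363722, fail to reject H0.


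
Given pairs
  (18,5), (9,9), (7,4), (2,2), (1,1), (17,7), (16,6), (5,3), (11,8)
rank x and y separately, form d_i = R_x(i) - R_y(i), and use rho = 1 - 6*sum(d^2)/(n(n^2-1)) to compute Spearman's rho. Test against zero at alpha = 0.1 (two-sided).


Step 1: Rank x and y separately (midranks; no ties here).
rank(x): 18->9, 9->5, 7->4, 2->2, 1->1, 17->8, 16->7, 5->3, 11->6
rank(y): 5->5, 9->9, 4->4, 2->2, 1->1, 7->7, 6->6, 3->3, 8->8
Step 2: d_i = R_x(i) - R_y(i); compute d_i^2.
  (9-5)^2=16, (5-9)^2=16, (4-4)^2=0, (2-2)^2=0, (1-1)^2=0, (8-7)^2=1, (7-6)^2=1, (3-3)^2=0, (6-8)^2=4
sum(d^2) = 38.
Step 3: rho = 1 - 6*38 / (9*(9^2 - 1)) = 1 - 228/720 = 0.683333.
Step 4: Under H0, t = rho * sqrt((n-2)/(1-rho^2)) = 2.4763 ~ t(7).
Step 5: Two-sided p-value from the t-distribution with 7 df = 0.042442.
Step 6: alpha = 0.1. reject H0.

rho = 0.6833, p = 0.042442, reject H0 at alpha = 0.1.
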